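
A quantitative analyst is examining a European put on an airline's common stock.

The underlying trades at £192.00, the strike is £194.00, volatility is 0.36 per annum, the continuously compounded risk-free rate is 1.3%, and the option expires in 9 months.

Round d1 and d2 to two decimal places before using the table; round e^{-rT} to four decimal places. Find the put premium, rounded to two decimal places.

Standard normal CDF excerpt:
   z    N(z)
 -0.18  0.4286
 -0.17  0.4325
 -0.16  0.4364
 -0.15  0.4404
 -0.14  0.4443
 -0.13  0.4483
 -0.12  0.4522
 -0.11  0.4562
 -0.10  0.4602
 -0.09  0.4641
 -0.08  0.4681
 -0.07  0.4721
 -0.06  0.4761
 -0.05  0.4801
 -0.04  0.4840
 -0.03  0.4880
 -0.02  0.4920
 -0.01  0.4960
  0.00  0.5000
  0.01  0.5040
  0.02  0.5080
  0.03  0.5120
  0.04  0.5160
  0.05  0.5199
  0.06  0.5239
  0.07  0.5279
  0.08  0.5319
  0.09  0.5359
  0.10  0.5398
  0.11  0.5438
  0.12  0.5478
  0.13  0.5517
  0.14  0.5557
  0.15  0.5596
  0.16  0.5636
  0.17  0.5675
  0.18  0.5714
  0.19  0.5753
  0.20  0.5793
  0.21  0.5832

σ√T = 0.36 × 0.8660 = 0.3118
d₁ = [ln(192/194) + (0.013 + ½·0.36²)·0.75] / (σ√T) = (-0.0104 + 0.0583) / 0.3118 = 0.1539 ⇒ 0.15
d₂ = 0.1539 − 0.3118 = -0.1579 ⇒ -0.16
exp(−rT) = exp(−0.013·0.75) = 0.9903
P = 194·0.9903·N(0.16) − 192·N(-0.15) = 194·0.9903·0.5636 − 192·0.4404 = 108.2778 − 84.5568 = 23.7210

£23.72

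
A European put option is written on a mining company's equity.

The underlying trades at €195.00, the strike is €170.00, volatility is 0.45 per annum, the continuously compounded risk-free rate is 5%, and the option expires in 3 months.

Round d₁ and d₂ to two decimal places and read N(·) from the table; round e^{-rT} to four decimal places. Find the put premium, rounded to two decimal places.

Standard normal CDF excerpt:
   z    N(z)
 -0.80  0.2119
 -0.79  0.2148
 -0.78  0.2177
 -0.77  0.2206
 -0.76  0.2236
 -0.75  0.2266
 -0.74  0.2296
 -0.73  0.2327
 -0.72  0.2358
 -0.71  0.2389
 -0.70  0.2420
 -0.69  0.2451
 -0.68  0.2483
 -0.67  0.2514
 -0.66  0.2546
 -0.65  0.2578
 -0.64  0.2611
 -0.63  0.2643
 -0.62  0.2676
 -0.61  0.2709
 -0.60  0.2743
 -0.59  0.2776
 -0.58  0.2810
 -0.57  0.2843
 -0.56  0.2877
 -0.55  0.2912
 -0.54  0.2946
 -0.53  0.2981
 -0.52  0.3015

σ√T = 0.45·√0.25 = 0.2250
d₁ = [ln(195/170) + (0.05 + 0.45²/2)·0.25] / 0.2250 = [0.1372 + 0.0378] / 0.2250 = 0.7778 which rounds to 0.78
d₂ = d₁ − σ√T = 0.7778 − 0.2250 = 0.5528 which rounds to 0.55
e^(−rT) = e^(−0.05·0.25) = 0.9876
N(−d₂) = N(-0.55) = 0.2912;  N(−d₁) = N(-0.78) = 0.2177
P = 170·0.9876·0.2912 − 195·0.2177 = 48.8902 − 42.4515 = 6.4387

€6.44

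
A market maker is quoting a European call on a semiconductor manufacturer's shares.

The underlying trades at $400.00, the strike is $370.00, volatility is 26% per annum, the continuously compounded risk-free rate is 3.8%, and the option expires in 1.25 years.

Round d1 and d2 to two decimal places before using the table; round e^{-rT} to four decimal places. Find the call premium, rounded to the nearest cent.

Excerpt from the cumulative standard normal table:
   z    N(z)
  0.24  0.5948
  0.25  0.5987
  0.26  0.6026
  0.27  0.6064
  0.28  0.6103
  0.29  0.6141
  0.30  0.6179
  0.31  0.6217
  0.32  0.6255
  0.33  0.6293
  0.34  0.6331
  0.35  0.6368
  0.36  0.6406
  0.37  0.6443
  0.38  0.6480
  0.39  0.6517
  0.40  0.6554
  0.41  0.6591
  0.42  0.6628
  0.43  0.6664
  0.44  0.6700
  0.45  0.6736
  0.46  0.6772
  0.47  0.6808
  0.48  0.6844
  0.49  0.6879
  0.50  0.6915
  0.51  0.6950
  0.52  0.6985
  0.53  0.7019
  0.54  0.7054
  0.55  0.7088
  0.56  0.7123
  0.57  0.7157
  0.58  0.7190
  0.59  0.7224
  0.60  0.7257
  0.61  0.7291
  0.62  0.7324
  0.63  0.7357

σ√T = 0.26·√1.25 = 0.2907
d₁ = [ln(400/370) + (0.038 + 0.26²/2)·1.25] / 0.2907 = [0.0780 + 0.0897] / 0.2907 = 0.5769 → 0.58
d₂ = d₁ − σ√T = 0.5769 − 0.2907 = 0.2863 → 0.29
exp(−rT) = exp(−0.038·1.25) = 0.9536
N(d₁) = N(0.58) = 0.7190;  N(d₂) = N(0.29) = 0.6141
C = 400·0.7190 − 370·0.9536·0.6141 = 287.6000 − 216.6741 = 70.9259

$70.93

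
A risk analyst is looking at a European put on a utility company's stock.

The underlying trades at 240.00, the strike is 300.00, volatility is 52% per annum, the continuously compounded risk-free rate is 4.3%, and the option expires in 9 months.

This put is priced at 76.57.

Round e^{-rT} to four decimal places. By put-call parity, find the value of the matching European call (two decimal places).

e^(−rT) = e^(−0.043·0.75) = 0.9683
Put-call parity: C − P = S − K·e^(−rT) = 240 − 300·0.9683 = 240 − 290.4900 = -50.4900
C = P + (C − P) = 76.57 + (-50.4900) = 26.0800

26.08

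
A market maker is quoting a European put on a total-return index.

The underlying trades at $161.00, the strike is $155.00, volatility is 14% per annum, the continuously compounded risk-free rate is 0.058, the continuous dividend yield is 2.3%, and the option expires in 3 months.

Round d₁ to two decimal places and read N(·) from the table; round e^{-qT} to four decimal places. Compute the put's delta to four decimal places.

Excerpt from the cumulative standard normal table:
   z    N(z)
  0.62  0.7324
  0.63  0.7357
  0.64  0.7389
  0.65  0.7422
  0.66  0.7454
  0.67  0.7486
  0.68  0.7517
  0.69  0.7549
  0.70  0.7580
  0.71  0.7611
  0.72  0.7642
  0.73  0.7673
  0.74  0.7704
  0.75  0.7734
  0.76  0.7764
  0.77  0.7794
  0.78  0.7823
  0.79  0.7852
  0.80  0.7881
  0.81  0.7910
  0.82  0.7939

T = 0.25;  σ√T = 0.0700
d₁ = [ln(161/155) + (0.058 − 0.023 + ½·0.14²)·0.25] / (σ√T) = (0.0380 + 0.0112) / 0.0700 = 0.7026 which rounds to 0.70
N(d₁) = N(0.70) = 0.7580
Δ_put = e^(−qT)·(N(d₁) − 1) = 0.9943·(0.7580 − 1) = -0.2406

-0.2406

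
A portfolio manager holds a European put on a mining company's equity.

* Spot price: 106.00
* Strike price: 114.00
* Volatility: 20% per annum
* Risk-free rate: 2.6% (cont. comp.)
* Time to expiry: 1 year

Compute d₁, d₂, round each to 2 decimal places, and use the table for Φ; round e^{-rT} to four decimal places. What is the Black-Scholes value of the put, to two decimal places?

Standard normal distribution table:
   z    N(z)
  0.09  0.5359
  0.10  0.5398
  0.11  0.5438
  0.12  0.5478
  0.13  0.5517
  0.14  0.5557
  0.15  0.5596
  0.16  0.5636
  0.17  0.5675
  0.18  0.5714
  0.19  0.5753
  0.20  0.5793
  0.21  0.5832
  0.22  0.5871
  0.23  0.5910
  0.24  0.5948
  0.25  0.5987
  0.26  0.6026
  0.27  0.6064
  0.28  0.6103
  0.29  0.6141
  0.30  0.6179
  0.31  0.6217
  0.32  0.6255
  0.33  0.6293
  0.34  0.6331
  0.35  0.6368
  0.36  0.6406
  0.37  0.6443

σ√T = 0.2 × 1.0000 = 0.2000
d₁ = [ln(106/114) + (0.026 + 0.2²/2)·1] / 0.2000 = [-0.0728 + 0.0460] / 0.2000 = -0.1338 → -0.13
d₂ = d₁ − σ√T = -0.1338 − 0.2000 = -0.3338 → -0.33
e^(−rT) = e^(−0.026·1) = 0.9743
N(−d₂) = N(0.33) = 0.6293;  N(−d₁) = N(0.13) = 0.5517
P = 114·0.9743·0.6293 − 106·0.5517 = 69.8965 − 58.4802 = 11.4163

11.42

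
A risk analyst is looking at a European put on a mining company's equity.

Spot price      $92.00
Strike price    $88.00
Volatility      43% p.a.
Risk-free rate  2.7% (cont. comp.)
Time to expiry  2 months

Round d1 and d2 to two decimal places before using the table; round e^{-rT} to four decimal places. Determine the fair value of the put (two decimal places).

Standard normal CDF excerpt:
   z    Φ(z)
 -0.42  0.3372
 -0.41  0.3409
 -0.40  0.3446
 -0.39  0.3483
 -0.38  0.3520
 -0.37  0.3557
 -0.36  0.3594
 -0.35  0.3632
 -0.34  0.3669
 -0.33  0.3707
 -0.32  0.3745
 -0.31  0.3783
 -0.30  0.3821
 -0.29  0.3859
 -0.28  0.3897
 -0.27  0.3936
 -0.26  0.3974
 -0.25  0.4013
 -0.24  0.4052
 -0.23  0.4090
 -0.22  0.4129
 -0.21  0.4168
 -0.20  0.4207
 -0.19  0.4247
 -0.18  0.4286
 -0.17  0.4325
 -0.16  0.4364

$4.48

σ√T = 0.43·√0.1667 = 0.1755
d₁ = [ln(92/88) + (0.027 + ½·0.43²)·0.1667] / (σ√T) = (0.0445 + 0.0199) / 0.1755 = 0.3666 ≈ 0.37
d₂ = 0.3666 − 0.1755 = 0.1911 ≈ 0.19
exp(−rT) = exp(−0.027·0.1667) = 0.9955
P = 88·0.9955·N(-0.19) − 92·N(-0.37) = 88·0.9955·0.4247 − 92·0.3557 = 37.2054 − 32.7244 = 4.4810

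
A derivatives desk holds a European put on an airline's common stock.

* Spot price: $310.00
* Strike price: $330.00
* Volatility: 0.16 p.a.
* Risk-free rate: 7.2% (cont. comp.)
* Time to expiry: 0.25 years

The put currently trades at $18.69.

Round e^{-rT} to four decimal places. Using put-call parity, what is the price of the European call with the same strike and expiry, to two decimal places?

$4.56

exp(−rT) = exp(−0.072·0.25) = 0.9822
Put-call parity: C − P = S − K·e^(−rT) = 310 − 330·0.9822 = 310 − 324.1260 = -14.1260
C = P + (C − P) = 18.69 + (-14.1260) = 4.5640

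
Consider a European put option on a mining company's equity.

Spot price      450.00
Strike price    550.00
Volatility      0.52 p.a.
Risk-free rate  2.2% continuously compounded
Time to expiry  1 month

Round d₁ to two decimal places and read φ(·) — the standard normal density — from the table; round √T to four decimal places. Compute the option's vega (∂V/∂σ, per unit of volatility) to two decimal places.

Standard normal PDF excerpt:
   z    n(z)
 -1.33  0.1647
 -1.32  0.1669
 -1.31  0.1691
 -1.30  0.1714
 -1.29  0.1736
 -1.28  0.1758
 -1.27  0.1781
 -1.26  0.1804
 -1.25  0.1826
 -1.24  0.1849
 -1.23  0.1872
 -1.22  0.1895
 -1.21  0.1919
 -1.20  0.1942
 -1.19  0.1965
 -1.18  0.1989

23.72

T = 0.08333;  σ√T = 0.1501
ln(S/K) + (r + σ²/2)T = ln(450/550) + (0.022 + 0.52²/2)·0.08333 = -0.2007 + 0.0131 = -0.1876
d₁ = -0.1876 / 0.1501 = -1.2495 ≈ -1.25
√T = √0.08333 = 0.2887
φ(d₁) = φ(-1.25) = 0.1826
vega = S·φ(d₁)·√T = 450·0.1826·0.2887 = 23.7225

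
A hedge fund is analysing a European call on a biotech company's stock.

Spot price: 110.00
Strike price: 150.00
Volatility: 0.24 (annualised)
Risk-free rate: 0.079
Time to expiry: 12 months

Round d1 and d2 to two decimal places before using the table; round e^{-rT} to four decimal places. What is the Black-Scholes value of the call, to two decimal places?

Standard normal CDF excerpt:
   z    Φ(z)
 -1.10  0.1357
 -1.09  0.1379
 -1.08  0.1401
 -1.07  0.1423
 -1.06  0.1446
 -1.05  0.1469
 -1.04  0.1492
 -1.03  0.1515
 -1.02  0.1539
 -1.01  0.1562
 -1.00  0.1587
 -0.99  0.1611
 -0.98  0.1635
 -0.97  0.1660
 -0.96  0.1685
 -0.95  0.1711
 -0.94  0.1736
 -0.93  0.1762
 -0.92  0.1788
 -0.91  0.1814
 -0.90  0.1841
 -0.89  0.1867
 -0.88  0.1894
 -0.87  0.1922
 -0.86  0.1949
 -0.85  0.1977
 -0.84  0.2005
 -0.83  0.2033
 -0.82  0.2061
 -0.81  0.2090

2.64

T = 1;  σ√T = 0.2400
d₁ = [ln(110/150) + (0.079 + 0.24²/2)·1] / 0.2400 = [-0.3102 + 0.1078] / 0.2400 = -0.8431 → -0.84
d₂ = d₁ − σ√T = -0.8431 − 0.2400 = -1.0831 → -1.08
e^(−rT) = e^(−0.079·1) = 0.9240
N(d₁) = N(-0.84) = 0.2005;  N(d₂) = N(-1.08) = 0.1401
C = 110·0.2005 − 150·0.9240·0.1401 = 22.0550 − 19.4179 = 2.6371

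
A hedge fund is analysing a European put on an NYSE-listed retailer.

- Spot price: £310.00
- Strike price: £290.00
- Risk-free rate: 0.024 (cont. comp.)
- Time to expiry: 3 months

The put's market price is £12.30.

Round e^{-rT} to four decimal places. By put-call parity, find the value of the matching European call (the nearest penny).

£34.04

e^(−rT) = e^(−0.024·0.25) = 0.9940
Put-call parity: C − P = S − K·e^(−rT) = 310 − 290·0.9940 = 310 − 288.2600 = 21.7400
C = P + (C − P) = 12.30 + (21.7400) = 34.0400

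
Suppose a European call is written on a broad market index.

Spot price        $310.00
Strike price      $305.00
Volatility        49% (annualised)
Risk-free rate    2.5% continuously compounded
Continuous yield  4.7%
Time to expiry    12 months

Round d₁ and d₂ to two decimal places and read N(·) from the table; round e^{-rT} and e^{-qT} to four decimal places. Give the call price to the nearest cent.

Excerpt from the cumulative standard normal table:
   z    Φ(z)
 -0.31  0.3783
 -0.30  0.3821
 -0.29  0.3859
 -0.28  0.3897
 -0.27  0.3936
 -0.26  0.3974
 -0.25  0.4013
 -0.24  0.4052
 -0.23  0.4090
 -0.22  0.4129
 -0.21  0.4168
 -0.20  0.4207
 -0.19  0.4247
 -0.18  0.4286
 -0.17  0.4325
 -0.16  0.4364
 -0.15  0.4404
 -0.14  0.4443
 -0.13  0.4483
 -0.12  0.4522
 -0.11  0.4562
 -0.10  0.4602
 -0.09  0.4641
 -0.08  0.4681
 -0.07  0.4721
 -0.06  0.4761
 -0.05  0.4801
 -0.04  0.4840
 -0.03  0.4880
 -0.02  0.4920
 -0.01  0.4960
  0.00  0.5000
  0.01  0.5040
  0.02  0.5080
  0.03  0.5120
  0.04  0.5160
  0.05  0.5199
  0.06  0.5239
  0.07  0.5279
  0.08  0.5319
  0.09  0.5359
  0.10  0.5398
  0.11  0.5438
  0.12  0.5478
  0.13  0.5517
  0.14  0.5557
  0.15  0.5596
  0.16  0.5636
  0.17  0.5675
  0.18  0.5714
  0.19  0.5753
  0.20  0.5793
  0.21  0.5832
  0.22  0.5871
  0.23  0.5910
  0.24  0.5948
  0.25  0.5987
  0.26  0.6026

T = 1;  σ√T = 0.4900
ln(S/K) + (r − q + σ²/2)T = ln(310/305) + (0.025 − 0.047 + 0.49²/2)·1 = 0.0163 + 0.0980 = 0.1143
d₁ = 0.1143 / 0.4900 = 0.2333 ≈ 0.23
d₂ = d₁ − σ√T = 0.2333 − 0.4900 = -0.2567 ≈ -0.26
e^(−qT) = e^(−0.047·1) = 0.9541;  e^(−rT) = e^(−0.025·1) = 0.9753
N(d₁) = N(0.23) = 0.5910;  N(d₂) = N(-0.26) = 0.3974
C = 310·0.9541·0.5910 − 305·0.9753·0.3974 = 174.8007 − 118.2132 = 56.5875

$56.59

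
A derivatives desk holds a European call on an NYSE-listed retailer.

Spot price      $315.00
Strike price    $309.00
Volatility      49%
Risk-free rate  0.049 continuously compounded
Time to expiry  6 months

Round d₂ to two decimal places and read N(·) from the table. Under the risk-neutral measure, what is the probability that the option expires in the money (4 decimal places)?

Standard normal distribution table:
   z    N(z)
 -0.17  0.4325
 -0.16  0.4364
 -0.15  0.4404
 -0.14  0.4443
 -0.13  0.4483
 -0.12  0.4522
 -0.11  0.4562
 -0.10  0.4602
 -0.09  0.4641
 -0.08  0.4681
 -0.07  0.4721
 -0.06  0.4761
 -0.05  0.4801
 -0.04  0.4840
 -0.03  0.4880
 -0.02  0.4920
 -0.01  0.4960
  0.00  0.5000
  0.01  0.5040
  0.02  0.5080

0.4801

T = 0.5;  σ√T = 0.3465
d₁ = [ln(315/309) + (0.049 + 0.49²/2)·0.5] / 0.3465 = [0.0192 + 0.0845] / 0.3465 = 0.2995 ⇒ 0.30
d₂ = d₁ − σ√T = 0.2995 − 0.3465 = -0.0470 ⇒ -0.05
Pr(exercise) under Q = N(d₂) = 0.4801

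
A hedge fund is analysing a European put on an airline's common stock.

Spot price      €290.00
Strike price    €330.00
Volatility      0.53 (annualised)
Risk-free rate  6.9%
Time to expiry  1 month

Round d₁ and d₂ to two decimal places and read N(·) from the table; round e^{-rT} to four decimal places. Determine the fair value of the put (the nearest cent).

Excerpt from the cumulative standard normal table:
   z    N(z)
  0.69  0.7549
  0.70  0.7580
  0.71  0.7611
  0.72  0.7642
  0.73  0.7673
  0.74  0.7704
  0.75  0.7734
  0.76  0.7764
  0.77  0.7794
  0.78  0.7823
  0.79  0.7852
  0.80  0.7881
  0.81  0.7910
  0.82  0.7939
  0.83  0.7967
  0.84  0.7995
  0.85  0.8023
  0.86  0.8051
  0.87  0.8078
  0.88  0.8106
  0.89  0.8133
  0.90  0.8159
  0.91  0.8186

€43.46

σ√T = 0.53·√0.08333 = 0.1530
d₁ = [ln(290/330) + (0.069 + ½·0.53²)·0.08333] / (σ√T) = (-0.1292 + 0.0175) / 0.1530 = -0.7305 ≈ -0.73
d₂ = -0.7305 − 0.1530 = -0.8834 ≈ -0.88
e^(−rT) = e^(−0.069·0.08333) = 0.9943
N(−d₂) = N(0.88) = 0.8106;  N(−d₁) = N(0.73) = 0.7673
P = 330·0.9943·0.8106 − 290·0.7673 = 265.9733 − 222.5170 = 43.4563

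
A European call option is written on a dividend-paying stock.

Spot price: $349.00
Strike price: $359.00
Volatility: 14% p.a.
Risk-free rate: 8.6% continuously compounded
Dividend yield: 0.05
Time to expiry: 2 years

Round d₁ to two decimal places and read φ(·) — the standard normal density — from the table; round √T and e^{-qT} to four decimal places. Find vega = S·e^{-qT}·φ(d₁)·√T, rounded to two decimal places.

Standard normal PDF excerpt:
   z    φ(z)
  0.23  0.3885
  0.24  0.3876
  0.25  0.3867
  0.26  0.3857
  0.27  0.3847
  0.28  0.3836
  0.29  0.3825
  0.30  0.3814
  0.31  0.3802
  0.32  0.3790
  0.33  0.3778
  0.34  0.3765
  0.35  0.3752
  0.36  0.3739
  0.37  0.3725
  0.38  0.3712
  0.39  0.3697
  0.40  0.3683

169.25

σ√T = 0.14·√2 = 0.1980
d₁ = [ln(349/359) + (0.086 − 0.05 + 0.14²/2)·2] / 0.1980 = [-0.0283 + 0.0916] / 0.1980 = 0.3200 ⇒ 0.32
√T = √2 = 1.4142
φ(d₁) = φ(0.32) = 0.3790
e^(−qT) = e^(−0.05·2) = 0.9048
vega = S·e^(−qT)·φ(d₁)·√T = 349·0.9048·0.3790·1.4142 = 169.2498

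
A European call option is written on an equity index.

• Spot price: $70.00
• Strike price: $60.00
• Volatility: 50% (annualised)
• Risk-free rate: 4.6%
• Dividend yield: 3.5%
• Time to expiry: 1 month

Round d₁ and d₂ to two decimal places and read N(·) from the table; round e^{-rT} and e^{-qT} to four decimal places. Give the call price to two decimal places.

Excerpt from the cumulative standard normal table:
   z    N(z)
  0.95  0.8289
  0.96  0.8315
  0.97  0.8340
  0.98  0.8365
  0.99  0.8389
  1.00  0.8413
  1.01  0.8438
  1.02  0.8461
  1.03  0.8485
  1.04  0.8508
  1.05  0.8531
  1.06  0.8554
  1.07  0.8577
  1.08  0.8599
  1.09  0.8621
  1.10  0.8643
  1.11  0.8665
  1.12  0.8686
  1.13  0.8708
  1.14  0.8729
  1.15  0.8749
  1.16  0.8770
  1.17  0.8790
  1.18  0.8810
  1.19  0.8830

$10.78

σ√T = 0.5 × 0.2887 = 0.1443
d₁ = [ln(70/60) + (0.046 − 0.035 + ½·0.5²)·0.08333] / (σ√T) = (0.1542 + 0.0113) / 0.1443 = 1.1465 which rounds to 1.15
d₂ = 1.1465 − 0.1443 = 1.0022 which rounds to 1.00
e^(−qT) = e^(−0.035·0.08333) = 0.9971;  e^(−rT) = e^(−0.046·0.08333) = 0.9962
N(d₁) = N(1.15) = 0.8749;  N(d₂) = N(1.00) = 0.8413
C = 70·0.9971·0.8749 − 60·0.9962·0.8413 = 61.0654 − 50.2862 = 10.7792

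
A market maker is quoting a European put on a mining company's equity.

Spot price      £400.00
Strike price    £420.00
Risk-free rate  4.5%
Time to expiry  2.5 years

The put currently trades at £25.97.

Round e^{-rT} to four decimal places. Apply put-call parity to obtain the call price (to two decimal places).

£50.66

exp(−rT) = exp(−0.045·2.5) = 0.8936
Put-call parity: C − P = S − K·e^(−rT) = 400 − 420·0.8936 = 400 − 375.3120 = 24.6880
C = P + (C − P) = 25.97 + (24.6880) = 50.6580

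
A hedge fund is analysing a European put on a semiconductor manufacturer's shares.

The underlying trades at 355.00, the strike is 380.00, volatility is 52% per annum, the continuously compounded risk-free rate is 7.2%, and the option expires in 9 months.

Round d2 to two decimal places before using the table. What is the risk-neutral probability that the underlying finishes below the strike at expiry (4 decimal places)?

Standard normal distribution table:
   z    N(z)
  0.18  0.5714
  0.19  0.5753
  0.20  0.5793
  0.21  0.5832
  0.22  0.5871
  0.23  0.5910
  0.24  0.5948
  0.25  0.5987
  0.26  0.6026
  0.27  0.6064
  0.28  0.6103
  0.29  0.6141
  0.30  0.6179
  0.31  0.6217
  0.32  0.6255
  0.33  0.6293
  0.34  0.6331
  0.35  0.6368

T = 0.75;  σ√T = 0.4503
d₁ = [ln(355/380) + (0.072 + ½·0.52²)·0.75] / (σ√T) = (-0.0681 + 0.1554) / 0.4503 = 0.1940 ⇒ 0.19
d₂ = 0.1940 − 0.4503 = -0.2564 ⇒ -0.26
Pr(exercise) under Q = N(−d₂) = N(0.26) = 0.6026

0.6026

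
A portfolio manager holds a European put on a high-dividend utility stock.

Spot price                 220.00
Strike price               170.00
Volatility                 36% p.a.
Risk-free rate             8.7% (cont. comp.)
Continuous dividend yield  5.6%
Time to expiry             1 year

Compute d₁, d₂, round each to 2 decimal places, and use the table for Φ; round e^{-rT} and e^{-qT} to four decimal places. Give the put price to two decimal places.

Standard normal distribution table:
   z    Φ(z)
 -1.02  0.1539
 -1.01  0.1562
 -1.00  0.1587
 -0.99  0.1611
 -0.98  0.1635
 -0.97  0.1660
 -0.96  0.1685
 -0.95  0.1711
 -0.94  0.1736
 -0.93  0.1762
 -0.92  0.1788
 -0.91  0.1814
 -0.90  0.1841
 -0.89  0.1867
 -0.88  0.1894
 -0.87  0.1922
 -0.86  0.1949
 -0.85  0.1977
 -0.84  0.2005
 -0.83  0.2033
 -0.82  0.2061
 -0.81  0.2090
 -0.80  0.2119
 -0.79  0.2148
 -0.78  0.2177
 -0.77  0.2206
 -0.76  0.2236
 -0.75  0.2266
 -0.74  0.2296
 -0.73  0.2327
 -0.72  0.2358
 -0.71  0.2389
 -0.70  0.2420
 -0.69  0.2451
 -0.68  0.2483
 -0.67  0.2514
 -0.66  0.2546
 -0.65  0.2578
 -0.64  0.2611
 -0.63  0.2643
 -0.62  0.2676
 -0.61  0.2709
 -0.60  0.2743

σ√T = 0.36·√1 = 0.3600
d₁ = [ln(220/170) + (0.087 − 0.056 + ½·0.36²)·1] / (σ√T) = (0.2578 + 0.0958) / 0.3600 = 0.9823 ⇒ 0.98
d₂ = 0.9823 − 0.3600 = 0.6223 ⇒ 0.62
e^(−qT) = e^(−0.056·1) = 0.9455;  e^(−rT) = e^(−0.087·1) = 0.9167
N(−d₂) = N(-0.62) = 0.2676;  N(−d₁) = N(-0.98) = 0.1635
P = 170·0.9167·0.2676 − 220·0.9455·0.1635 = 41.7025 − 34.0096 = 7.6929

7.69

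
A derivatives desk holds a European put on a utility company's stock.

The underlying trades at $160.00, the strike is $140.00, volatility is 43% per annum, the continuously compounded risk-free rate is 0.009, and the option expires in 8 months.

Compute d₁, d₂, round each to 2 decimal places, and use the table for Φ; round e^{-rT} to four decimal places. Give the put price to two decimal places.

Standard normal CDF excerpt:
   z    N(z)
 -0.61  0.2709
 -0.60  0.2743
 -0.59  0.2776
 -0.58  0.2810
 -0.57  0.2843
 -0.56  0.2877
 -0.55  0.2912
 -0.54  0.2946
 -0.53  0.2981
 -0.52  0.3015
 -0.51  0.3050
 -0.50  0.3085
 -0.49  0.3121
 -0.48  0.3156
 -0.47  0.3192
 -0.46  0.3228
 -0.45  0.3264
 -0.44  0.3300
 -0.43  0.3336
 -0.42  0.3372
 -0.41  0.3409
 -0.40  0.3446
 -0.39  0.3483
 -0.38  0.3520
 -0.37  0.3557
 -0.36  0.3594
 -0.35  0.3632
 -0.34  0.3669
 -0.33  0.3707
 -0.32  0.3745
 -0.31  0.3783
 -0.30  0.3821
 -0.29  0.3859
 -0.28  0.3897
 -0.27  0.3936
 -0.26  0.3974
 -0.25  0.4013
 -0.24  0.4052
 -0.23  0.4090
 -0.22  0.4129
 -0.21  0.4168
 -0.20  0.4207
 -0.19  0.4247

$11.97

σ√T = 0.43·√0.6667 = 0.3511
d₁ = [ln(160/140) + (0.009 + 0.43²/2)·0.6667] / 0.3511 = [0.1335 + 0.0676] / 0.3511 = 0.5730 ≈ 0.57
d₂ = d₁ − σ√T = 0.5730 − 0.3511 = 0.2219 ≈ 0.22
exp(−rT) = exp(−0.009·0.6667) = 0.9940
N(−d₂) = N(-0.22) = 0.4129;  N(−d₁) = N(-0.57) = 0.2843
P = 140·0.9940·0.4129 − 160·0.2843 = 57.4592 − 45.4880 = 11.9712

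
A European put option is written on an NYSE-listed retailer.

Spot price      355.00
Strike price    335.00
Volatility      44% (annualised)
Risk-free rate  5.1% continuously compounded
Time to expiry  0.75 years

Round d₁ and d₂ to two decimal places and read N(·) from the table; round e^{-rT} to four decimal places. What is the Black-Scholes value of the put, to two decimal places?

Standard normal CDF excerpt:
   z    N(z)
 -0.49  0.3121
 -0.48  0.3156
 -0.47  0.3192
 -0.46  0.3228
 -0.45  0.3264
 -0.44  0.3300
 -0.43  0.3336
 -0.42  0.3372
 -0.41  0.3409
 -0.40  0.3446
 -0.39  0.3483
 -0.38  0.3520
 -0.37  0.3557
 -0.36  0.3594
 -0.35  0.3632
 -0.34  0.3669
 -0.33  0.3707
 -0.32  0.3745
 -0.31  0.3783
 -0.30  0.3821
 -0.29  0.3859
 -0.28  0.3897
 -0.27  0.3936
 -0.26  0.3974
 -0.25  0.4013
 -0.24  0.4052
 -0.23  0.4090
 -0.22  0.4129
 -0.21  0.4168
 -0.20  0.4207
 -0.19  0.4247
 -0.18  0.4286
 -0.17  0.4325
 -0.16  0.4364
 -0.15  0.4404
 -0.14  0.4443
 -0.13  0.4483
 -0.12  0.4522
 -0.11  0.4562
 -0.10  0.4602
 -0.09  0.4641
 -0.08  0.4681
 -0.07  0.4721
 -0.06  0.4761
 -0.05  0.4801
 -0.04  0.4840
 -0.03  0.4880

36.36

σ√T = 0.44·√0.75 = 0.3811
d₁ = [ln(355/335) + (0.051 + 0.44²/2)·0.75] / 0.3811 = [0.0580 + 0.1108] / 0.3811 = 0.4431 → 0.44
d₂ = d₁ − σ√T = 0.4431 − 0.3811 = 0.0620 → 0.06
e^(−rT) = e^(−0.051·0.75) = 0.9625
P = 335·0.9625·N(-0.06) − 355·N(-0.44) = 335·0.9625·0.4761 − 355·0.3300 = 153.5125 − 117.1500 = 36.3625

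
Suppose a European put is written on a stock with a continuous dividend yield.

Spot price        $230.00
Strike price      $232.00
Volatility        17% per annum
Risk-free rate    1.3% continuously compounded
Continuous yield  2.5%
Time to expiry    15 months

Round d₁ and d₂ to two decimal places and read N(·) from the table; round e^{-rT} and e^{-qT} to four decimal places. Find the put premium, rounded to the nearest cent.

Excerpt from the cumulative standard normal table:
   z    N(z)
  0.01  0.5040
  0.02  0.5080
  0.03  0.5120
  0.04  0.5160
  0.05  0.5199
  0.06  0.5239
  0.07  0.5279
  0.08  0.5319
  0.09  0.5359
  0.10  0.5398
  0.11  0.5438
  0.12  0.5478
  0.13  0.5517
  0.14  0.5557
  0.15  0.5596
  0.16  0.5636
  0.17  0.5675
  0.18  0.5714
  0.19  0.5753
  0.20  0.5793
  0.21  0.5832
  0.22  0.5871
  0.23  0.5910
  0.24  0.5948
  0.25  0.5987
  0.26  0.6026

σ√T = 0.17 × 1.1180 = 0.1901
d₁ = [ln(230/232) + (0.013 − 0.025 + ½·0.17²)·1.25] / (σ√T) = (-0.0087 + 0.0031) / 0.1901 = -0.0294 which rounds to -0.03
d₂ = -0.0294 − 0.1901 = -0.2195 which rounds to -0.22
e^(−qT) = e^(−0.025·1.25) = 0.9692;  e^(−rT) = e^(−0.013·1.25) = 0.9839
N(−d₂) = N(0.22) = 0.5871;  N(−d₁) = N(0.03) = 0.5120
P = 232·0.9839·0.5871 − 230·0.9692·0.5120 = 134.0143 − 114.1330 = 19.8813

$19.88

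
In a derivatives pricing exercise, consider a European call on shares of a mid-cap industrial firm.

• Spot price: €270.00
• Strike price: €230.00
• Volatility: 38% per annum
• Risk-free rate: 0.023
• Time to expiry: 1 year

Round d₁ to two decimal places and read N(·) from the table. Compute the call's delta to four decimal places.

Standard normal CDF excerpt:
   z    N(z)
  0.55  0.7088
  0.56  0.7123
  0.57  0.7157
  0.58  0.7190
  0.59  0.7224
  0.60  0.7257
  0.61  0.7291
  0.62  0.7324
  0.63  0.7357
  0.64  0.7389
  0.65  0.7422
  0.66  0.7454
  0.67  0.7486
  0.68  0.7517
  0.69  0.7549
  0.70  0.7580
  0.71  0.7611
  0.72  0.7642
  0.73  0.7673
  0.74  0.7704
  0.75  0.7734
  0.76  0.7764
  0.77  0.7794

T = 1;  σ√T = 0.3800
ln(S/K) + (r + σ²/2)T = ln(270/230) + (0.023 + 0.38²/2)·1 = 0.1603 + 0.0952 = 0.2555
d₁ = 0.2555 / 0.3800 = 0.6725 which rounds to 0.67
N(d₁) = N(0.67) = 0.7486
Δ_call = N(d₁) = 0.7486

0.7486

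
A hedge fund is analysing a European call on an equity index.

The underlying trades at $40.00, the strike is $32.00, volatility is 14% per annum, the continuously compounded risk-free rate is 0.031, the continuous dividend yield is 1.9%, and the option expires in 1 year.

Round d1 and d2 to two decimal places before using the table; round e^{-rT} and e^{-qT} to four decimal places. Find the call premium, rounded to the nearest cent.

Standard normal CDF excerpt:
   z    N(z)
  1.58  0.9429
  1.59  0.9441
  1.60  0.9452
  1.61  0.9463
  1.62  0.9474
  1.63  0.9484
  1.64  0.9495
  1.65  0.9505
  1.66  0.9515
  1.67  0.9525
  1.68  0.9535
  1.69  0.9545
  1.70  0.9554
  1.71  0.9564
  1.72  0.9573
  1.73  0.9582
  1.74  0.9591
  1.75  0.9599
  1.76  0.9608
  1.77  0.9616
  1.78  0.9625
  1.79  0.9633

σ√T = 0.14·√1 = 0.1400
d₁ = [ln(40/32) + (0.031 − 0.019 + 0.14²/2)·1] / 0.1400 = [0.2231 + 0.0218] / 0.1400 = 1.7496 → 1.75
d₂ = d₁ − σ√T = 1.7496 − 0.1400 = 1.6096 → 1.61
exp(−qT) = exp(−0.019·1) = 0.9812;  exp(−rT) = exp(−0.031·1) = 0.9695
N(d₁) = N(1.75) = 0.9599;  N(d₂) = N(1.61) = 0.9463
C = 40·0.9812·0.9599 − 32·0.9695·0.9463 = 37.6742 − 29.3580 = 8.3161

$8.32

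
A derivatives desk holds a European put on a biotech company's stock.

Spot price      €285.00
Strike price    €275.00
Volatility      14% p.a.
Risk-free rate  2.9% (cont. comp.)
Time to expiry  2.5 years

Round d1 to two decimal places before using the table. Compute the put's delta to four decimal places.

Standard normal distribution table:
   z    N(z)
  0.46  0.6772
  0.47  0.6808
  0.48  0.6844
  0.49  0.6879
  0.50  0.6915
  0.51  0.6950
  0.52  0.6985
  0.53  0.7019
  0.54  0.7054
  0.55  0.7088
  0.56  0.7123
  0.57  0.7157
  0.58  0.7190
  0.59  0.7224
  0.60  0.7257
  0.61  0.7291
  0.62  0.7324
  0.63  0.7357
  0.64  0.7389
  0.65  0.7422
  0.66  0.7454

-0.2743

σ√T = 0.14 × 1.5811 = 0.2214
ln(S/K) + (r + σ²/2)T = ln(285/275) + (0.029 + 0.14²/2)·2.5 = 0.0357 + 0.0970 = 0.1327
d₁ = 0.1327 / 0.2214 = 0.5996 ≈ 0.60
N(d₁) = N(0.60) = 0.7257
Δ_put = N(d₁) − 1 = 0.7257 − 1 = -0.2743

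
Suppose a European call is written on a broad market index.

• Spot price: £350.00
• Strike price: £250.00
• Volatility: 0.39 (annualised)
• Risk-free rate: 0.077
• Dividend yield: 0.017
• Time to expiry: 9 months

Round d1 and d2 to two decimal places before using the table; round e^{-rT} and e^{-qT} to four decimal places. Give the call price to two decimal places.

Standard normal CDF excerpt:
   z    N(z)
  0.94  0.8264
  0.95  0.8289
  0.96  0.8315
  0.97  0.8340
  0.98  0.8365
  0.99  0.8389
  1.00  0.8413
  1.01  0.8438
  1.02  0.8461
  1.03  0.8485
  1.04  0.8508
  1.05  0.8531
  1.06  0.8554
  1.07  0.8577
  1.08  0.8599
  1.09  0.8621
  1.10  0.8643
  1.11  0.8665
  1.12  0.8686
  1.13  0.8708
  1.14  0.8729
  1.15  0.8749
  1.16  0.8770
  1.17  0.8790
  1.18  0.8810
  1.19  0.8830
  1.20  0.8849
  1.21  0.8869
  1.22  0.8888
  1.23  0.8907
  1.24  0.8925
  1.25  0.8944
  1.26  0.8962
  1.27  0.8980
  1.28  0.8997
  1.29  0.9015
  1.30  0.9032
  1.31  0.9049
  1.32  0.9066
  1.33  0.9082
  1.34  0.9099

σ√T = 0.39·√0.75 = 0.3377
ln(S/K) + (r − q + σ²/2)T = ln(350/250) + (0.077 − 0.017 + 0.39²/2)·0.75 = 0.3365 + 0.1020 = 0.4385
d₁ = 0.4385 / 0.3377 = 1.2983 which rounds to 1.30
d₂ = d₁ − σ√T = 1.2983 − 0.3377 = 0.9606 which rounds to 0.96
exp(−qT) = exp(−0.017·0.75) = 0.9873;  exp(−rT) = exp(−0.077·0.75) = 0.9439
C = 350·0.9873·N(1.30) − 250·0.9439·N(0.96) = 350·0.9873·0.9032 − 250·0.9439·0.8315 = 312.1053 − 196.2132 = 115.8921

£115.89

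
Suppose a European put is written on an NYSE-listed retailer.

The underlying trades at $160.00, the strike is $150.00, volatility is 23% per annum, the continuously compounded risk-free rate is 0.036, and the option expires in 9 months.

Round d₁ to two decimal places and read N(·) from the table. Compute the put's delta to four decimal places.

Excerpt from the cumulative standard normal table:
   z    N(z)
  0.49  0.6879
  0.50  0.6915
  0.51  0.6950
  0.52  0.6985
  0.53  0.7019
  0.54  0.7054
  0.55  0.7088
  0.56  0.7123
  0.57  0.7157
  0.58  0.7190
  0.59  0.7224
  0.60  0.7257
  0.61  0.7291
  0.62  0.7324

T = 0.75;  σ√T = 0.1992
d₁ = [ln(160/150) + (0.036 + 0.23²/2)·0.75] / 0.1992 = [0.0645 + 0.0468] / 0.1992 = 0.5592 which rounds to 0.56
N(d₁) = N(0.56) = 0.7123
Δ_put = N(d₁) − 1 = 0.7123 − 1 = -0.2877

-0.2877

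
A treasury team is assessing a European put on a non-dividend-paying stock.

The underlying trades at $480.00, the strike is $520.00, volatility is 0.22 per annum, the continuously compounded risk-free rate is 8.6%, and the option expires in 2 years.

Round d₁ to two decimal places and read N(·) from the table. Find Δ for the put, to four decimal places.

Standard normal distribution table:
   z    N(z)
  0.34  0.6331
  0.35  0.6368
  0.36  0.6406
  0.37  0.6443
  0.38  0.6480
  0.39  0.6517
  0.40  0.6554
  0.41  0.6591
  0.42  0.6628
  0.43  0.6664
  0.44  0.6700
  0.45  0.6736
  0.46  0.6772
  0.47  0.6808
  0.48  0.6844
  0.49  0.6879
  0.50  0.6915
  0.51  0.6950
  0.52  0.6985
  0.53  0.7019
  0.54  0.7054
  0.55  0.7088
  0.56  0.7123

-0.3264

σ√T = 0.22·√2 = 0.3111
d₁ = [ln(480/520) + (0.086 + ½·0.22²)·2] / (σ√T) = (-0.0800 + 0.2204) / 0.3111 = 0.4511 ≈ 0.45
N(d₁) = N(0.45) = 0.6736
Δ_put = N(d₁) − 1 = 0.6736 − 1 = -0.3264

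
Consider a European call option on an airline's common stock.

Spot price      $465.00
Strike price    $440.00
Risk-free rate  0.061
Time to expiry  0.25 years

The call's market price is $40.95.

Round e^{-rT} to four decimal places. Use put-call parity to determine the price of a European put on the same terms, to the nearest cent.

exp(−rT) = exp(−0.061·0.25) = 0.9849
Put-call parity: C − P = S − K·e^(−rT) = 465 − 440·0.9849 = 465 − 433.3560 = 31.6440
P = C − (C − P) = 40.95 − (31.6440) = 9.3060

$9.31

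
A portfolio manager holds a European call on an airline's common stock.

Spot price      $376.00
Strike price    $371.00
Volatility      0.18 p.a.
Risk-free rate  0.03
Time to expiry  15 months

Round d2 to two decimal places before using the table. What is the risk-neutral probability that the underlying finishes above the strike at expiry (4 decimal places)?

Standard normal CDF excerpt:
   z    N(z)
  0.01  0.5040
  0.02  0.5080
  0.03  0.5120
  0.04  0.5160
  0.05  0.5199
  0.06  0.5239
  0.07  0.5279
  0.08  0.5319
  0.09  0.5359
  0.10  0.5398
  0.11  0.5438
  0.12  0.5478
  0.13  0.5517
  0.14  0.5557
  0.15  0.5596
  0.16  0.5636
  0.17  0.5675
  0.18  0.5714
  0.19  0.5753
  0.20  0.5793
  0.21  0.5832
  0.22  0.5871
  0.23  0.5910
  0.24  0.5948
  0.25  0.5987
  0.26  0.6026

0.5596

σ√T = 0.18 × 1.1180 = 0.2012
d₁ = [ln(376/371) + (0.03 + 0.18²/2)·1.25] / 0.2012 = [0.0134 + 0.0577] / 0.2012 = 0.3535 ⇒ 0.35
d₂ = d₁ − σ√T = 0.3535 − 0.2012 = 0.1522 ⇒ 0.15
Pr(exercise) under Q = N(d₂) = 0.5596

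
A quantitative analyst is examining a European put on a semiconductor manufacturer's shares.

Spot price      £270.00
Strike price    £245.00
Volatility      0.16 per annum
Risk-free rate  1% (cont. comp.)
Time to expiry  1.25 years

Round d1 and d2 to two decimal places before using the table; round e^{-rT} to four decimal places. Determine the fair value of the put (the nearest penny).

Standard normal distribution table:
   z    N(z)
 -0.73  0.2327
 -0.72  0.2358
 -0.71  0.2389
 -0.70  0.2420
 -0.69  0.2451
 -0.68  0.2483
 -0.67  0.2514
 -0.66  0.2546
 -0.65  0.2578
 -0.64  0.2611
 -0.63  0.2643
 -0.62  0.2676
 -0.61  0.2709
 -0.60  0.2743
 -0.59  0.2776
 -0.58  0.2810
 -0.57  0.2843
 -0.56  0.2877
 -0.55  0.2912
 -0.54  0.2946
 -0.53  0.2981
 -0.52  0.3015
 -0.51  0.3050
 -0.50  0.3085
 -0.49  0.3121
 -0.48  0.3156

T = 1.25;  σ√T = 0.1789
d₁ = [ln(270/245) + (0.01 + 0.16²/2)·1.25] / 0.1789 = [0.0972 + 0.0285] / 0.1789 = 0.7025 → 0.70
d₂ = d₁ − σ√T = 0.7025 − 0.1789 = 0.5236 → 0.52
exp(−rT) = exp(−0.01·1.25) = 0.9876
P = 245·0.9876·N(-0.52) − 270·N(-0.70) = 245·0.9876·0.3015 − 270·0.2420 = 72.9515 − 65.3400 = 7.6115

£7.61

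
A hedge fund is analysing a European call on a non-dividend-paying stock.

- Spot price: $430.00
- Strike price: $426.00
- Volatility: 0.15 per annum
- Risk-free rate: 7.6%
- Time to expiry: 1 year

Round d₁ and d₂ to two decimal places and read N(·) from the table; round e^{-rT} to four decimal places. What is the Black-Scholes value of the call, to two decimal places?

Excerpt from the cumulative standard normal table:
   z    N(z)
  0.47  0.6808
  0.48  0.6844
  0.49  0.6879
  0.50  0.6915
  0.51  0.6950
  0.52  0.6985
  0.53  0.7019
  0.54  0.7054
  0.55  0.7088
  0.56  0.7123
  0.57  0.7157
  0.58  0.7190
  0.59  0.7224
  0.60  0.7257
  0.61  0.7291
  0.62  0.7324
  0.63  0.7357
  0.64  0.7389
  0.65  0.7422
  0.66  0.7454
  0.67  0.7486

$46.13

T = 1;  σ√T = 0.1500
d₁ = [ln(430/426) + (0.076 + 0.15²/2)·1] / 0.1500 = [0.0093 + 0.0872] / 0.1500 = 0.6440 which rounds to 0.64
d₂ = d₁ − σ√T = 0.6440 − 0.1500 = 0.4940 which rounds to 0.49
exp(−rT) = exp(−0.076·1) = 0.9268
N(d₁) = N(0.64) = 0.7389;  N(d₂) = N(0.49) = 0.6879
C = 430·0.7389 − 426·0.9268·0.6879 = 317.7270 − 271.5945 = 46.1325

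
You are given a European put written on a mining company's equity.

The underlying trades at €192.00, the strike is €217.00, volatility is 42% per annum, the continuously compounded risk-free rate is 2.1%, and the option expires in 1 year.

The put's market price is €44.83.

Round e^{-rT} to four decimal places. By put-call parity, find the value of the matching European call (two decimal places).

€24.34

e^(−rT) = e^(−0.021·1) = 0.9792
Put-call parity: C − P = S − K·e^(−rT) = 192 − 217·0.9792 = 192 − 212.4864 = -20.4864
C = P + (C − P) = 44.83 + (-20.4864) = 24.3436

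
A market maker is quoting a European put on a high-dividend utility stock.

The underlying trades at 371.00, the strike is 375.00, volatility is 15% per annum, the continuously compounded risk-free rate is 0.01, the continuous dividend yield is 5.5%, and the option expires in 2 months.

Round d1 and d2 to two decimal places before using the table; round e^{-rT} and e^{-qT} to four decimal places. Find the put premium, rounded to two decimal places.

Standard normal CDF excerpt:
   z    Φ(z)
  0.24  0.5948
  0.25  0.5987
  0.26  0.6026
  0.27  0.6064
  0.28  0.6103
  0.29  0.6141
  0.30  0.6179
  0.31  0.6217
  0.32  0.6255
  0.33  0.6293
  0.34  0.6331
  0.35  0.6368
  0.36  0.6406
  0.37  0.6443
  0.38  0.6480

12.66

σ√T = 0.15 × 0.4082 = 0.0612
d₁ = [ln(371/375) + (0.01 − 0.055 + 0.15²/2)·0.1667] / 0.0612 = [-0.0107 − 0.0056] / 0.0612 = -0.2670 ≈ -0.27
d₂ = d₁ − σ√T = -0.2670 − 0.0612 = -0.3282 ≈ -0.33
e^(−qT) = e^(−0.055·0.1667) = 0.9909;  e^(−rT) = e^(−0.01·0.1667) = 0.9983
P = 375·0.9983·N(0.33) − 371·0.9909·N(0.27) = 375·0.9983·0.6293 − 371·0.9909·0.6064 = 235.5863 − 222.9271 = 12.6592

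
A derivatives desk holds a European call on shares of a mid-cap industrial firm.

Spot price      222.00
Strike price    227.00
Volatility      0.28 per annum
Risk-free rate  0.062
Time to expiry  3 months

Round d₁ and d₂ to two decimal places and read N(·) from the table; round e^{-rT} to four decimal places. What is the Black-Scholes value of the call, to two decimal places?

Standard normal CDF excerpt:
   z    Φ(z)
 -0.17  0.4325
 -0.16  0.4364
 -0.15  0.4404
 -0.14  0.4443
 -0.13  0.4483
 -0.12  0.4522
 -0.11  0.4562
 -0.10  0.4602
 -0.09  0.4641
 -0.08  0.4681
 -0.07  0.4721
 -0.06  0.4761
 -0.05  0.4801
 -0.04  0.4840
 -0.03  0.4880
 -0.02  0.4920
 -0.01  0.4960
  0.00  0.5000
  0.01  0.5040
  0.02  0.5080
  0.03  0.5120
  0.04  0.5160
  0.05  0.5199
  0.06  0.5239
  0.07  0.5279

T = 0.25;  σ√T = 0.1400
ln(S/K) + (r + σ²/2)T = ln(222/227) + (0.062 + 0.28²/2)·0.25 = -0.0223 + 0.0253 = 0.0030
d₁ = 0.0030 / 0.1400 = 0.0216 → 0.02
d₂ = d₁ − σ√T = 0.0216 − 0.1400 = -0.1184 → -0.12
e^(−rT) = e^(−0.062·0.25) = 0.9846
C = 222·N(0.02) − 227·0.9846·N(-0.12) = 222·0.5080 − 227·0.9846·0.4522 = 112.7760 − 101.0686 = 11.7074

11.71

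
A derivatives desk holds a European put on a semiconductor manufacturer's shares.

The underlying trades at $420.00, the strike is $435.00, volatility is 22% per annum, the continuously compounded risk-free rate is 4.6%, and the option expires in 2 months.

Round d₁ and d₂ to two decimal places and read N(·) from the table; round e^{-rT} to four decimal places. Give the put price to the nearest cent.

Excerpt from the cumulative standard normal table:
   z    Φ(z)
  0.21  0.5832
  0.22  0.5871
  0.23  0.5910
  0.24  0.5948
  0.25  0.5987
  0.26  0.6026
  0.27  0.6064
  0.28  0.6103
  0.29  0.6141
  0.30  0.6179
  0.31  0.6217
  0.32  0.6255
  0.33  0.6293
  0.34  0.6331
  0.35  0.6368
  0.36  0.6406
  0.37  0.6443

σ√T = 0.22 × 0.4082 = 0.0898
d₁ = [ln(420/435) + (0.046 + ½·0.22²)·0.1667] / (σ√T) = (-0.0351 + 0.0117) / 0.0898 = -0.2604 ⇒ -0.26
d₂ = -0.2604 − 0.0898 = -0.3503 ⇒ -0.35
exp(−rT) = exp(−0.046·0.1667) = 0.9924
P = 435·0.9924·N(0.35) − 420·N(0.26) = 435·0.9924·0.6368 − 420·0.6026 = 274.9027 − 253.0920 = 21.8107

$21.81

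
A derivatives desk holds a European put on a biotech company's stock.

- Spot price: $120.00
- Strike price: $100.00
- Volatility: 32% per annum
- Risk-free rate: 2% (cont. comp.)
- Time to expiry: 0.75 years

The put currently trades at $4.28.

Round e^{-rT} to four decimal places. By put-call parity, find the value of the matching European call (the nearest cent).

e^(−rT) = e^(−0.02·0.75) = 0.9851
Put-call parity: C − P = S − K·e^(−rT) = 120 − 100·0.9851 = 120 − 98.5100 = 21.4900
C = P + (C − P) = 4.28 + (21.4900) = 25.7700

$25.77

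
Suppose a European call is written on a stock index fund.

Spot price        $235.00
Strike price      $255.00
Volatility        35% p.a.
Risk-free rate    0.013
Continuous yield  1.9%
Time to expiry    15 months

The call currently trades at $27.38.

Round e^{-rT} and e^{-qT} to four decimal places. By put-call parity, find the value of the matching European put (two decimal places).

exp(−qT) = exp(−0.019·1.25) = 0.9765;  exp(−rT) = exp(−0.013·1.25) = 0.9839
Put-call parity: C − P = S·e^(−qT) − K·e^(−rT) = 235·0.9765 − 255·0.9839 = 229.4775 − 250.8945 = -21.4170
P = C − (C − P) = 27.38 − (-21.4170) = 48.7970

$48.80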